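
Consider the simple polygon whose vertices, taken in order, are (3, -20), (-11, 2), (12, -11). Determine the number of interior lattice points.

By the shoelace formula, twice the signed area is |[3·2 − (-11)·(-20)] + [(-11)·(-11) − 12·2] + [12·(-20) − 3·(-11)]| = 324, so the area is 162.
Summing gcd(|Δx|,|Δy|) over the edges gives the boundary count: gcd(14,22) + gcd(23,13) + gcd(9,9) = 2+1+9 = 12.
By Pick's theorem A = I + B/2 − 1, so I = 162 − 12/2 + 1 = 157.

157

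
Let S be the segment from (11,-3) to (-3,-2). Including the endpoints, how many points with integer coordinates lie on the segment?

The number of lattice points on a segment between lattice points is gcd(|Δx|,|Δy|) + 1 = gcd(14,1) + 1 = 1 + 1 = 2.

2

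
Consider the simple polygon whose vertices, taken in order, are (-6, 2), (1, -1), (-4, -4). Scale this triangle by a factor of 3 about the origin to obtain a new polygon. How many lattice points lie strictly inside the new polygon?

By the shoelace formula, twice the signed area is |[(-6)·(-1) − 1·2] + [1·(-4) − (-4)·(-1)] + [(-4)·2 − (-6)·(-4)]| = 36, so the area is 18.
Summing gcd(|Δx|,|Δy|) over the edges gives the boundary count: gcd(7,3) + gcd(5,3) + gcd(2,6) = 1+1+2 = 4.
Scaling by 3 multiplies the area by 3² = 9 (so the new area is 162) and multiplies the boundary lattice-point count by 3, giving 12.
By Pick's theorem, the interior count of the dilated polygon is 162 − 12/2 + 1 = 157.

157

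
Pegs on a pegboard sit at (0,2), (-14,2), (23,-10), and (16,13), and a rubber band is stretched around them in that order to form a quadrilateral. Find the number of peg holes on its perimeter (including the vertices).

The number of boundary lattice points is Σ gcd(|Δx|,|Δy|) = gcd(14,0) + gcd(37,12) + gcd(7,23) + gcd(16,11) = 14+1+1+1 = 17.

17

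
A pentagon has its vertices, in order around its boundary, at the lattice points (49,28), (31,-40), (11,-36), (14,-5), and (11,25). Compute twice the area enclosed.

3567

The shoelace formula gives twice the area as |[49·(-40) − 31·28] + [31·(-36) − 11·(-40)] + [11·(-5) − 14·(-36)] + [14·25 − 11·(-5)] + [11·28 − 49·25]| = 3567, so the area is 3567/2.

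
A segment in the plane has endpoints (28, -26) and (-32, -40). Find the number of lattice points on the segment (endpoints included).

The number of lattice points on a segment between lattice points is gcd(|Δx|,|Δy|) + 1 = gcd(60,14) + 1 = 2 + 1 = 3.

3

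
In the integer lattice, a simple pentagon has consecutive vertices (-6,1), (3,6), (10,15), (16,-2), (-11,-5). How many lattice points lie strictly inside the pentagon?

By the shoelace formula, twice the signed area is |[(-6)·6 − 3·1] + [3·15 − 10·6] + [10·(-2) − 16·15] + [16·(-5) − (-11)·(-2)] + [(-11)·1 − (-6)·(-5)]| = 457, so the area is 457/2.
Summing gcd(|Δx|,|Δy|) over the edges gives the boundary count: gcd(9,5) + gcd(7,9) + gcd(6,17) + gcd(27,3) + gcd(5,6) = 1+1+1+3+1 = 7.
By Pick's theorem A = I + B/2 − 1, so I = 457/2 − 7/2 + 1 = 226.

226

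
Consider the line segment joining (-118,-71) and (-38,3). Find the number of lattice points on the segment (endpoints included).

3

The number of lattice points on a segment between lattice points is gcd(|Δx|,|Δy|) + 1 = gcd(80,74) + 1 = 2 + 1 = 3.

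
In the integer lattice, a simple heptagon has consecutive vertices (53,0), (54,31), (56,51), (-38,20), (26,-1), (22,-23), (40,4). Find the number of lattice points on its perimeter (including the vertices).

The number of boundary lattice points is Σ gcd(|Δx|,|Δy|) = gcd(1,31) + gcd(2,20) + gcd(94,31) + gcd(64,21) + gcd(4,22) + gcd(18,27) + gcd(13,4) = 1+2+1+1+2+9+1 = 17.

17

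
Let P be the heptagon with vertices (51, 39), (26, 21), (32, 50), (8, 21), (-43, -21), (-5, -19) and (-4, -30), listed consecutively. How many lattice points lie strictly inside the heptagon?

The shoelace formula gives twice the area as |(51·21 − 26·39) + (26·50 − 32·21) + (32·21 − 8·50) + (8·(-21) − (-43)·21) + ((-43)·(-19) − (-5)·(-21)) + ((-5)·(-30) − (-4)·(-19)) + ((-4)·39 − 51·(-30))| = 3852, so the area is 1926.
Along each edge there are gcd(|Δx|,|Δy|)+1 lattice points, so counting each shared vertex once the boundary has gcd(25,18) + gcd(6,29) + gcd(24,29) + gcd(51,42) + gcd(38,2) + gcd(1,11) + gcd(55,69) = 1+1+1+3+2+1+1 = 10.
By Pick's theorem A = I + B/2 − 1, so I = 1926 − 10/2 + 1 = 1922.

1922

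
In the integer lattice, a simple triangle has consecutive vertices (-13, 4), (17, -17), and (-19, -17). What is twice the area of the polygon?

756

By the shoelace formula, twice the signed area is |((-13)·(-17) − 17·4) + (17·(-17) − (-19)·(-17)) + ((-19)·4 − (-13)·(-17))| = 756, so the area is 378.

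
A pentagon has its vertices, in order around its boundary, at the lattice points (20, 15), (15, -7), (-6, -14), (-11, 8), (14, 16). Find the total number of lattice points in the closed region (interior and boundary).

Using the shoelace formula, 2A = |[20·(-7) − 15·15] + [15·(-14) − (-6)·(-7)] + [(-6)·8 − (-11)·(-14)] + [(-11)·16 − 14·8] + [14·15 − 20·16]| = 1217, so the area is 608.5.
Along each edge there are gcd(|Δx|,|Δy|)+1 lattice points, so counting each shared vertex once the boundary has gcd(5,22) + gcd(21,7) + gcd(5,22) + gcd(25,8) + gcd(6,1) = 1+7+1+1+1 = 11.
Pick's theorem gives I = A − B/2 + 1 = 608.5 − 11/2 + 1 = 604, so the closed region contains I + B = 604 + 11 = 615 lattice points.

615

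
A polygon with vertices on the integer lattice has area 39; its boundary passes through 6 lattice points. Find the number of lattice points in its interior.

37

From Pick's theorem, I = A − B/2 + 1 = 39 − 6/2 + 1 = 37.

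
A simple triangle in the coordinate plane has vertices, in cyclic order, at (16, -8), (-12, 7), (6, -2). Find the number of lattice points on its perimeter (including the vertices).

Summing gcd(|Δx|,|Δy|) over the edges gives the boundary count: gcd(28,15) + gcd(18,9) + gcd(10,6) = 1+9+2 = 12.

12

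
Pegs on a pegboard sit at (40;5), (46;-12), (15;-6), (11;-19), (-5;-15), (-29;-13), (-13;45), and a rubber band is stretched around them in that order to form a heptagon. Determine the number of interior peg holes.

Using the shoelace formula, 2A = |[40·(-12) − 46·5] + [46·(-6) − 15·(-12)] + [15·(-19) − 11·(-6)] + [11·(-15) − (-5)·(-19)] + [(-5)·(-13) − (-29)·(-15)] + [(-29)·45 − (-13)·(-13)] + [(-13)·5 − 40·45]| = 4994, so the area is 2497.
The number of boundary lattice points is Σ gcd(|Δx|,|Δy|) = gcd(6,17) + gcd(31,6) + gcd(4,13) + gcd(16,4) + gcd(24,2) + gcd(16,58) + gcd(53,40) = 1+1+1+4+2+2+1 = 12.
Pick's theorem gives I = A − B/2 + 1 = 2497 − 12/2 + 1 = 2492.

2492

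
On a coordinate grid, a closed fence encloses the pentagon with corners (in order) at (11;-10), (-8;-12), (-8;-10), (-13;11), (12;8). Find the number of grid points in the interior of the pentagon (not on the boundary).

Using the shoelace formula, 2A = |[11·(-12) − (-8)·(-10)] + [(-8)·(-10) − (-8)·(-12)] + [(-8)·11 − (-13)·(-10)] + [(-13)·8 − 12·11] + [12·(-10) − 11·8]| = 890, so the area is 445.
Along each edge there are gcd(|Δx|,|Δy|)+1 lattice points, so counting each shared vertex once the boundary has gcd(19,2) + gcd(0,2) + gcd(5,21) + gcd(25,3) + gcd(1,18) = 1+2+1+1+1 = 6.
By Pick's theorem A = I + B/2 − 1, so I = 445 − 6/2 + 1 = 443.

443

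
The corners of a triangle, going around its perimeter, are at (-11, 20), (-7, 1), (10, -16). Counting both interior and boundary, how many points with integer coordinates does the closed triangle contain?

Using the shoelace formula, 2A = |[(-11)·1 − (-7)·20] + [(-7)·(-16) − 10·1] + [10·20 − (-11)·(-16)]| = 255, so the area is 255/2.
Summing gcd(|Δx|,|Δy|) over the edges gives the boundary count: gcd(4,19) + gcd(17,17) + gcd(21,36) = 1+17+3 = 21.
Pick's theorem gives I = A − B/2 + 1 = 255/2 − 21/2 + 1 = 118, so the closed region contains I + B = 118 + 21 = 139 lattice points.

139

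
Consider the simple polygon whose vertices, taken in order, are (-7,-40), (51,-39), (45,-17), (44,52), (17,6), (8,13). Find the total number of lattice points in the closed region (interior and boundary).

The shoelace formula gives twice the area as |((-7)·(-39) − 51·(-40)) + (51·(-17) − 45·(-39)) + (45·52 − 44·(-17)) + (44·6 − 17·52) + (17·13 − 8·6) + (8·(-40) − (-7)·13)| = 5613, so the area is 2806.5.
The number of boundary lattice points is Σ gcd(|Δx|,|Δy|) = gcd(58,1) + gcd(6,22) + gcd(1,69) + gcd(27,46) + gcd(9,7) + gcd(15,53) = 1+2+1+1+1+1 = 7.
Pick's theorem gives I = A − B/2 + 1 = 2806.5 − 7/2 + 1 = 2804, so the closed region contains I + B = 2804 + 7 = 2811 lattice points.

2811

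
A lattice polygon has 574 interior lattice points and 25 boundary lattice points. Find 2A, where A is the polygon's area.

1171

By Pick's theorem, A = I + B/2 − 1 = 574 + 25/2 − 1 = 1171/2.
Hence 2A = 1171.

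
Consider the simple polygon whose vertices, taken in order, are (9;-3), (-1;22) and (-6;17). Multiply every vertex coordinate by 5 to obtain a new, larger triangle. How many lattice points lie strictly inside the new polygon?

2151

Using the shoelace formula, 2A = |[9·22 − (-1)·(-3)] + [(-1)·17 − (-6)·22] + [(-6)·(-3) − 9·17]| = 175, so the area is 175/2.
Along each edge there are gcd(|Δx|,|Δy|)+1 lattice points, so counting each shared vertex once the boundary has gcd(10,25) + gcd(5,5) + gcd(15,20) = 5+5+5 = 15.
Scaling by 5 multiplies the area by 5² = 25 (so the new area is 2187.5) and multiplies the boundary lattice-point count by 5, giving 75.
By Pick's theorem, the interior count of the dilated polygon is 2187.5 − 75/2 + 1 = 2151.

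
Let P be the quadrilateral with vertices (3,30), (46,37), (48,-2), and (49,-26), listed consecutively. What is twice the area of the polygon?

2739

The shoelace formula gives twice the area as |(3·37 − 46·30) + (46·(-2) − 48·37) + (48·(-26) − 49·(-2)) + (49·30 − 3·(-26))| = 2739, so the area is 2739/2.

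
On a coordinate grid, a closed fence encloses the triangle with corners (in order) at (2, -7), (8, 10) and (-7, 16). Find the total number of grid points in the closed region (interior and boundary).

By the shoelace formula, twice the signed area is |(2·10 − 8·(-7)) + (8·16 − (-7)·10) + ((-7)·(-7) − 2·16)| = 291, so the area is 291/2.
Along each edge there are gcd(|Δx|,|Δy|)+1 lattice points, so counting each shared vertex once the boundary has gcd(6,17) + gcd(15,6) + gcd(9,23) = 1+3+1 = 5.
Pick's theorem gives I = A − B/2 + 1 = 291/2 − 5/2 + 1 = 144, so the closed region contains I + B = 144 + 5 = 149 lattice points.

149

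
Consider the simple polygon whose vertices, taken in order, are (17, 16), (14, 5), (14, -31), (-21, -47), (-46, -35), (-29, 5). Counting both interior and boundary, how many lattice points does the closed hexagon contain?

2608

Using the shoelace formula, 2A = |[17·5 − 14·16] + [14·(-31) − 14·5] + [14·(-47) − (-21)·(-31)] + [(-21)·(-35) − (-46)·(-47)] + [(-46)·5 − (-29)·(-35)] + [(-29)·16 − 17·5]| = 5173, so the area is 2586.5.
Along each edge there are gcd(|Δx|,|Δy|)+1 lattice points, so counting each shared vertex once the boundary has gcd(3,11) + gcd(0,36) + gcd(35,16) + gcd(25,12) + gcd(17,40) + gcd(46,11) = 1+36+1+1+1+1 = 41.
Pick's theorem gives I = A − B/2 + 1 = 2586.5 − 41/2 + 1 = 2567, so the closed region contains I + B = 2567 + 41 = 2608 lattice points.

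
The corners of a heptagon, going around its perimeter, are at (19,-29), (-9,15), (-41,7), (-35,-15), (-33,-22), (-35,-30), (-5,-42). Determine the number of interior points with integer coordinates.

The shoelace formula gives twice the area as |[19·15 − (-9)·(-29)] + [(-9)·7 − (-41)·15] + [(-41)·(-15) − (-35)·7] + [(-35)·(-22) − (-33)·(-15)] + [(-33)·(-30) − (-35)·(-22)] + [(-35)·(-42) − (-5)·(-30)] + [(-5)·(-29) − 19·(-42)]| = 4194, so the area is 2097.
The number of boundary lattice points is Σ gcd(|Δx|,|Δy|) = gcd(28,44) + gcd(32,8) + gcd(6,22) + gcd(2,7) + gcd(2,8) + gcd(30,12) + gcd(24,13) = 4+8+2+1+2+6+1 = 24.
Pick's theorem gives I = A − B/2 + 1 = 2097 − 24/2 + 1 = 2086.

2086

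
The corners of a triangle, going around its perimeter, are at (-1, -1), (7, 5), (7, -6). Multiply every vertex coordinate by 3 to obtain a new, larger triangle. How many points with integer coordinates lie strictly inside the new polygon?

376

Using the shoelace formula, 2A = |[(-1)·5 − 7·(-1)] + [7·(-6) − 7·5] + [7·(-1) − (-1)·(-6)]| = 88, so the area is 44.
The number of boundary lattice points is Σ gcd(|Δx|,|Δy|) = gcd(8,6) + gcd(0,11) + gcd(8,5) = 2+11+1 = 14.
Scaling by 3 multiplies the area by 3² = 9 (so the new area is 396) and multiplies the boundary lattice-point count by 3, giving 42.
By Pick's theorem, the interior count of the dilated polygon is 396 − 42/2 + 1 = 376.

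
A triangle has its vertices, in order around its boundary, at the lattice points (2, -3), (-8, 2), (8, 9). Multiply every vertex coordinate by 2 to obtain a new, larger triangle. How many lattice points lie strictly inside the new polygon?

289

Using the shoelace formula, 2A = |(2·2 − (-8)·(-3)) + ((-8)·9 − 8·2) + (8·(-3) − 2·9)| = 150, so the area is 75.
The number of boundary lattice points is Σ gcd(|Δx|,|Δy|) = gcd(10,5) + gcd(16,7) + gcd(6,12) = 5+1+6 = 12.
Scaling by 2 multiplies the area by 2² = 4 (so the new area is 300) and multiplies the boundary lattice-point count by 2, giving 24.
By Pick's theorem, the interior count of the dilated polygon is 300 − 24/2 + 1 = 289.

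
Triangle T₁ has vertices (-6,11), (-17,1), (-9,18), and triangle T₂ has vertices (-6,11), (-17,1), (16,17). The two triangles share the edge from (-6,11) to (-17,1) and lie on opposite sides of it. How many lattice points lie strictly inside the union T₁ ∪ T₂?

The union is the simple quadrilateral with vertices (-6,11), (-9,18), (-17,1), (16,17) in order.
The shoelace formula gives twice the area as |[(-6)·18 − (-9)·11] + [(-9)·1 − (-17)·18] + [(-17)·17 − 16·1] + [16·11 − (-6)·17]| = 261, so the area is 261/2.
The number of boundary lattice points is Σ gcd(|Δx|,|Δy|) = gcd(3,7) + gcd(8,17) + gcd(33,16) + gcd(22,6) = 1+1+1+2 = 5.
By Pick's theorem I = A − B/2 + 1 = 261/2 − 5/2 + 1 = 129.

129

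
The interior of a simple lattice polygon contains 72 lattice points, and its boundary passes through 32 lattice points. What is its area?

Pick's theorem states A = I + B/2 − 1, so A = 72 + 32/2 − 1 = 87.

87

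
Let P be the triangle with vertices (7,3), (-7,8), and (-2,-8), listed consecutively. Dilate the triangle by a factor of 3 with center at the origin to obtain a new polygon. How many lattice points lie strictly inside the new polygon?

892

Using the shoelace formula, 2A = |(7·8 − (-7)·3) + ((-7)·(-8) − (-2)·8) + ((-2)·3 − 7·(-8))| = 199, so the area is 199/2.
Along each edge there are gcd(|Δx|,|Δy|)+1 lattice points, so counting each shared vertex once the boundary has gcd(14,5) + gcd(5,16) + gcd(9,11) = 1+1+1 = 3.
Scaling by 3 multiplies the area by 3² = 9 (so the new area is 1791/2) and multiplies the boundary lattice-point count by 3, giving 9.
By Pick's theorem, the interior count of the dilated polygon is 1791/2 − 9/2 + 1 = 892.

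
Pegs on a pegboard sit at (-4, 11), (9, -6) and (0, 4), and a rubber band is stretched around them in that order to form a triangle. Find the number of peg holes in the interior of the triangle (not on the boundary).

Using the shoelace formula, 2A = |[(-4)·(-6) − 9·11] + [9·4 − 0·(-6)] + [0·11 − (-4)·4]| = 23, so the area is 23/2.
Summing gcd(|Δx|,|Δy|) over the edges gives the boundary count: gcd(13,17) + gcd(9,10) + gcd(4,7) = 1+1+1 = 3.
By Pick's theorem A = I + B/2 − 1, so I = 23/2 − 3/2 + 1 = 11.

11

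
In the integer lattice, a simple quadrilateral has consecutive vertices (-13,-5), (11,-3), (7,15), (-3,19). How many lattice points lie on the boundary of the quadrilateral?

8

The number of boundary lattice points is Σ gcd(|Δx|,|Δy|) = gcd(24,2) + gcd(4,18) + gcd(10,4) + gcd(10,24) = 2+2+2+2 = 8.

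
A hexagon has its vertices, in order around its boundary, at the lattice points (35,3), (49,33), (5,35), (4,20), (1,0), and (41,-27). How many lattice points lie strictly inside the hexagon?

1764

By the shoelace formula, twice the signed area is |(35·33 − 49·3) + (49·35 − 5·33) + (5·20 − 4·35) + (4·0 − 1·20) + (1·(-27) − 41·0) + (41·3 − 35·(-27))| = 3539, so the area is 3539/2.
Along each edge there are gcd(|Δx|,|Δy|)+1 lattice points, so counting each shared vertex once the boundary has gcd(14,30) + gcd(44,2) + gcd(1,15) + gcd(3,20) + gcd(40,27) + gcd(6,30) = 2+2+1+1+1+6 = 13.
By Pick's theorem A = I + B/2 − 1, so I = 3539/2 − 13/2 + 1 = 1764.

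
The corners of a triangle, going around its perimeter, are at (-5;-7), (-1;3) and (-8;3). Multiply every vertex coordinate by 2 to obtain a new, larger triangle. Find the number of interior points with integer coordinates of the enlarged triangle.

The shoelace formula gives twice the area as |[(-5)·3 − (-1)·(-7)] + [(-1)·3 − (-8)·3] + [(-8)·(-7) − (-5)·3]| = 70, so the area is 35.
The number of boundary lattice points is Σ gcd(|Δx|,|Δy|) = gcd(4,10) + gcd(7,0) + gcd(3,10) = 2+7+1 = 10.
Scaling by 2 multiplies the area by 2² = 4 (so the new area is 140) and multiplies the boundary lattice-point count by 2, giving 20.
By Pick's theorem, the interior count of the dilated polygon is 140 − 20/2 + 1 = 131.

131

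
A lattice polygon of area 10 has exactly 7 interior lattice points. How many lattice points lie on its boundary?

Pick's theorem gives A = I + B/2 − 1, so B = 2(A − I + 1) = 2(10 − 7 + 1) = 8.

8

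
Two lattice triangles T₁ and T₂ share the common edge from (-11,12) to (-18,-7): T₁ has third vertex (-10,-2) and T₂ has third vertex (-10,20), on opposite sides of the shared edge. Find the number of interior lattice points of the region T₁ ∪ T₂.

The union is the simple quadrilateral with vertices (-11,12), (-10,-2), (-18,-7), (-10,20) in order.
By the shoelace formula, twice the signed area is |((-11)·(-2) − (-10)·12) + ((-10)·(-7) − (-18)·(-2)) + ((-18)·20 − (-10)·(-7)) + ((-10)·12 − (-11)·20)| = 154, so the area is 77.
The number of boundary lattice points is Σ gcd(|Δx|,|Δy|) = gcd(1,14) + gcd(8,5) + gcd(8,27) + gcd(1,8) = 1+1+1+1 = 4.
By Pick's theorem I = A − B/2 + 1 = 77 − 4/2 + 1 = 76.

76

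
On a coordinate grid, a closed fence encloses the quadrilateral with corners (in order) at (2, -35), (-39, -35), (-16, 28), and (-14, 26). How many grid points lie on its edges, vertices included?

45

The number of boundary lattice points is Σ gcd(|Δx|,|Δy|) = gcd(41,0) + gcd(23,63) + gcd(2,2) + gcd(16,61) = 41+1+2+1 = 45.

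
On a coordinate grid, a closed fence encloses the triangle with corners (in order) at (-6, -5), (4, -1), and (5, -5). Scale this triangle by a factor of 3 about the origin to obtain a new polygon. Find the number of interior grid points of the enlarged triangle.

178

The shoelace formula gives twice the area as |[(-6)·(-1) − 4·(-5)] + [4·(-5) − 5·(-1)] + [5·(-5) − (-6)·(-5)]| = 44, so the area is 22.
The number of boundary lattice points is Σ gcd(|Δx|,|Δy|) = gcd(10,4) + gcd(1,4) + gcd(11,0) = 2+1+11 = 14.
Scaling by 3 multiplies the area by 3² = 9 (so the new area is 198) and multiplies the boundary lattice-point count by 3, giving 42.
By Pick's theorem, the interior count of the dilated polygon is 198 − 42/2 + 1 = 178.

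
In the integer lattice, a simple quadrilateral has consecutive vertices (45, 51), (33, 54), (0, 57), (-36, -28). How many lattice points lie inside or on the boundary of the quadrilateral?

Using the shoelace formula, 2A = |(45·54 − 33·51) + (33·57 − 0·54) + (0·(-28) − (-36)·57) + ((-36)·51 − 45·(-28))| = 4104, so the area is 2052.
Summing gcd(|Δx|,|Δy|) over the edges gives the boundary count: gcd(12,3) + gcd(33,3) + gcd(36,85) + gcd(81,79) = 3+3+1+1 = 8.
Pick's theorem gives I = A − B/2 + 1 = 2052 − 8/2 + 1 = 2049, so the closed region contains I + B = 2049 + 8 = 2057 lattice points.

2057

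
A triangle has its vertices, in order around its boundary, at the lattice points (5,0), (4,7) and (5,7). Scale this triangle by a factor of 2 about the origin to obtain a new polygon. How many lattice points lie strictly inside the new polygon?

6

Using the shoelace formula, 2A = |[5·7 − 4·0] + [4·7 − 5·7] + [5·0 − 5·7]| = 7, so the area is 7/2.
Along each edge there are gcd(|Δx|,|Δy|)+1 lattice points, so counting each shared vertex once the boundary has gcd(1,7) + gcd(1,0) + gcd(0,7) = 1+1+7 = 9.
Scaling by 2 multiplies the area by 2² = 4 (so the new area is 14) and multiplies the boundary lattice-point count by 2, giving 18.
By Pick's theorem, the interior count of the dilated polygon is 14 − 18/2 + 1 = 6.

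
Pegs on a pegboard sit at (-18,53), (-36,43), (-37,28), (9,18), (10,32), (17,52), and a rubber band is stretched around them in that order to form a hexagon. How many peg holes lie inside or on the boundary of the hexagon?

By the shoelace formula, twice the signed area is |[(-18)·43 − (-36)·53] + [(-36)·28 − (-37)·43] + [(-37)·18 − 9·28] + [9·32 − 10·18] + [10·52 − 17·32] + [17·53 − (-18)·52]| = 2720, so the area is 1360.
Along each edge there are gcd(|Δx|,|Δy|)+1 lattice points, so counting each shared vertex once the boundary has gcd(18,10) + gcd(1,15) + gcd(46,10) + gcd(1,14) + gcd(7,20) + gcd(35,1) = 2+1+2+1+1+1 = 8.
Pick's theorem gives I = A − B/2 + 1 = 1360 − 8/2 + 1 = 1357, so the closed region contains I + B = 1357 + 8 = 1365 lattice points.

1365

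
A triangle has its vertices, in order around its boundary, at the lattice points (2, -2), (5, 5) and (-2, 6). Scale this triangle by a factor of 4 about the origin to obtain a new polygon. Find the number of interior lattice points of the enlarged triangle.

By the shoelace formula, twice the signed area is |[2·5 − 5·(-2)] + [5·6 − (-2)·5] + [(-2)·(-2) − 2·6]| = 52, so the area is 26.
Along each edge there are gcd(|Δx|,|Δy|)+1 lattice points, so counting each shared vertex once the boundary has gcd(3,7) + gcd(7,1) + gcd(4,8) = 1+1+4 = 6.
Scaling by 4 multiplies the area by 4² = 16 (so the new area is 416) and multiplies the boundary lattice-point count by 4, giving 24.
By Pick's theorem, the interior count of the dilated polygon is 416 − 24/2 + 1 = 405.

405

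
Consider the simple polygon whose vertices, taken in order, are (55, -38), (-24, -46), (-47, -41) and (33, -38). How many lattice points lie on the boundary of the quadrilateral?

Along each edge there are gcd(|Δx|,|Δy|)+1 lattice points, so counting each shared vertex once the boundary has gcd(79,8) + gcd(23,5) + gcd(80,3) + gcd(22,0) = 1+1+1+22 = 25.

25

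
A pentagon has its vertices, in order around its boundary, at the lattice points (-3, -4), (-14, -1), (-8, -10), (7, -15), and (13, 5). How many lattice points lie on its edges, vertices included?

12

Summing gcd(|Δx|,|Δy|) over the edges gives the boundary count: gcd(11,3) + gcd(6,9) + gcd(15,5) + gcd(6,20) + gcd(16,9) = 1+3+5+2+1 = 12.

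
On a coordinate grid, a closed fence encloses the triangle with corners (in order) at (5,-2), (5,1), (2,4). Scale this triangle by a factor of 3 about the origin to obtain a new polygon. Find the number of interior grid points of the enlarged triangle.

The shoelace formula gives twice the area as |(5·1 − 5·(-2)) + (5·4 − 2·1) + (2·(-2) − 5·4)| = 9, so the area is 9/2.
The number of boundary lattice points is Σ gcd(|Δx|,|Δy|) = gcd(0,3) + gcd(3,3) + gcd(3,6) = 3+3+3 = 9.
Scaling by 3 multiplies the area by 3² = 9 (so the new area is 40.5) and multiplies the boundary lattice-point count by 3, giving 27.
By Pick's theorem, the interior count of the dilated polygon is 40.5 − 27/2 + 1 = 28.

28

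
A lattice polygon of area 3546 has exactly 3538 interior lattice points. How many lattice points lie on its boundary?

Pick's theorem gives A = I + B/2 − 1, so B = 2(A − I + 1) = 2(3546 − 3538 + 1) = 18.

18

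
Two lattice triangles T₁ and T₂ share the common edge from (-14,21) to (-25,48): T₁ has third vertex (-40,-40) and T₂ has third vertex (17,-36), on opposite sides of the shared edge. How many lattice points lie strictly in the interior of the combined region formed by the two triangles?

The union is the simple quadrilateral with vertices (-14,21), (-40,-40), (-25,48), (17,-36) in order.
By the shoelace formula, twice the signed area is |[(-14)·(-40) − (-40)·21] + [(-40)·48 − (-25)·(-40)] + [(-25)·(-36) − 17·48] + [17·21 − (-14)·(-36)]| = 1583, so the area is 791.5.
Along each edge there are gcd(|Δx|,|Δy|)+1 lattice points, so counting each shared vertex once the boundary has gcd(26,61) + gcd(15,88) + gcd(42,84) + gcd(31,57) = 1+1+42+1 = 45.
By Pick's theorem I = A − B/2 + 1 = 791.5 − 45/2 + 1 = 770.

770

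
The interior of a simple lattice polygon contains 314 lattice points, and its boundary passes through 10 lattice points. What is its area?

By Pick's theorem, A = I + B/2 − 1 = 314 + 10/2 − 1 = 318.

318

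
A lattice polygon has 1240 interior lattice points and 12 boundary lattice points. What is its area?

Pick's theorem states A = I + B/2 − 1, so A = 1240 + 12/2 − 1 = 1245.

1245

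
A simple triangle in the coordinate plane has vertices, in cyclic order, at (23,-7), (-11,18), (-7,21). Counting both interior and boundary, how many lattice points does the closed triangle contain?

104

Using the shoelace formula, 2A = |(23·18 − (-11)·(-7)) + ((-11)·21 − (-7)·18) + ((-7)·(-7) − 23·21)| = 202, so the area is 101.
The number of boundary lattice points is Σ gcd(|Δx|,|Δy|) = gcd(34,25) + gcd(4,3) + gcd(30,28) = 1+1+2 = 4.
Pick's theorem gives I = A − B/2 + 1 = 101 − 4/2 + 1 = 100, so the closed region contains I + B = 100 + 4 = 104 lattice points.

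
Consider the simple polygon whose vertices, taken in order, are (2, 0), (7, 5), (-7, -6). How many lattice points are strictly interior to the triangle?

4

The shoelace formula gives twice the area as |[2·5 − 7·0] + [7·(-6) − (-7)·5] + [(-7)·0 − 2·(-6)]| = 15, so the area is 15/2.
Along each edge there are gcd(|Δx|,|Δy|)+1 lattice points, so counting each shared vertex once the boundary has gcd(5,5) + gcd(14,11) + gcd(9,6) = 5+1+3 = 9.
Pick's theorem gives I = A − B/2 + 1 = 15/2 − 9/2 + 1 = 4.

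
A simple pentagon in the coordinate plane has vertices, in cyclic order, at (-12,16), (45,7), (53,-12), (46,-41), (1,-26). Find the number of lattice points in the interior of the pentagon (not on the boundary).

Using the shoelace formula, 2A = |((-12)·7 − 45·16) + (45·(-12) − 53·7) + (53·(-41) − 46·(-12)) + (46·(-26) − 1·(-41)) + (1·16 − (-12)·(-26))| = 4787, so the area is 4787/2.
Along each edge there are gcd(|Δx|,|Δy|)+1 lattice points, so counting each shared vertex once the boundary has gcd(57,9) + gcd(8,19) + gcd(7,29) + gcd(45,15) + gcd(13,42) = 3+1+1+15+1 = 21.
By Pick's theorem A = I + B/2 − 1, so I = 4787/2 − 21/2 + 1 = 2384.

2384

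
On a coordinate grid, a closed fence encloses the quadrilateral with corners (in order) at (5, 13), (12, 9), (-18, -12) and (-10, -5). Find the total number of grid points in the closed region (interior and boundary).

119

By the shoelace formula, twice the signed area is |[5·9 − 12·13] + [12·(-12) − (-18)·9] + [(-18)·(-5) − (-10)·(-12)] + [(-10)·13 − 5·(-5)]| = 228, so the area is 114.
Along each edge there are gcd(|Δx|,|Δy|)+1 lattice points, so counting each shared vertex once the boundary has gcd(7,4) + gcd(30,21) + gcd(8,7) + gcd(15,18) = 1+3+1+3 = 8.
Pick's theorem gives I = A − B/2 + 1 = 114 − 8/2 + 1 = 111, so the closed region contains I + B = 111 + 8 = 119 lattice points.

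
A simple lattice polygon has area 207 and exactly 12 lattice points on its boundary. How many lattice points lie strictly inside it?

202

Pick's theorem A = I + B/2 − 1 rearranges to I = A − B/2 + 1 = 207 − 12/2 + 1 = 202.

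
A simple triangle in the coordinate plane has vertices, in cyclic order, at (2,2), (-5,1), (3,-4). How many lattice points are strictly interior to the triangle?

21

By the shoelace formula, twice the signed area is |[2·1 − (-5)·2] + [(-5)·(-4) − 3·1] + [3·2 − 2·(-4)]| = 43, so the area is 43/2.
Summing gcd(|Δx|,|Δy|) over the edges gives the boundary count: gcd(7,1) + gcd(8,5) + gcd(1,6) = 1+1+1 = 3.
Pick's theorem gives I = A − B/2 + 1 = 43/2 − 3/2 + 1 = 21.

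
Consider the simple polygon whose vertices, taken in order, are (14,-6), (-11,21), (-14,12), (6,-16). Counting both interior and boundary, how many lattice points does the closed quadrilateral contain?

371

By the shoelace formula, twice the signed area is |(14·21 − (-11)·(-6)) + ((-11)·12 − (-14)·21) + ((-14)·(-16) − 6·12) + (6·(-6) − 14·(-16))| = 730, so the area is 365.
Summing gcd(|Δx|,|Δy|) over the edges gives the boundary count: gcd(25,27) + gcd(3,9) + gcd(20,28) + gcd(8,10) = 1+3+4+2 = 10.
Pick's theorem gives I = A − B/2 + 1 = 365 − 10/2 + 1 = 361, so the closed region contains I + B = 361 + 10 = 371 lattice points.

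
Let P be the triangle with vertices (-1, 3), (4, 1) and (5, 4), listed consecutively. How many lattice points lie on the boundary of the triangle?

The number of boundary lattice points is Σ gcd(|Δx|,|Δy|) = gcd(5,2) + gcd(1,3) + gcd(6,1) = 1+1+1 = 3.

3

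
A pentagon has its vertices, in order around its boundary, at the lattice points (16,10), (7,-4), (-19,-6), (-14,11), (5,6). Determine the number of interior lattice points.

The shoelace formula gives twice the area as |(16·(-4) − 7·10) + (7·(-6) − (-19)·(-4)) + ((-19)·11 − (-14)·(-6)) + ((-14)·6 − 5·11) + (5·10 − 16·6)| = 730, so the area is 365.
Summing gcd(|Δx|,|Δy|) over the edges gives the boundary count: gcd(9,14) + gcd(26,2) + gcd(5,17) + gcd(19,5) + gcd(11,4) = 1+2+1+1+1 = 6.
By Pick's theorem A = I + B/2 − 1, so I = 365 − 6/2 + 1 = 363.

363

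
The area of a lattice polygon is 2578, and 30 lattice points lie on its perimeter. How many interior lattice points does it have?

Pick's theorem A = I + B/2 − 1 rearranges to I = A − B/2 + 1 = 2578 − 30/2 + 1 = 2564.

2564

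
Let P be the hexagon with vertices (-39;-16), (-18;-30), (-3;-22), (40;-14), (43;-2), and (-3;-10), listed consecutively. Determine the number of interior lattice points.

Using the shoelace formula, 2A = |[(-39)·(-30) − (-18)·(-16)] + [(-18)·(-22) − (-3)·(-30)] + [(-3)·(-14) − 40·(-22)] + [40·(-2) − 43·(-14)] + [43·(-10) − (-3)·(-2)] + [(-3)·(-16) − (-39)·(-10)]| = 1854, so the area is 927.
Along each edge there are gcd(|Δx|,|Δy|)+1 lattice points, so counting each shared vertex once the boundary has gcd(21,14) + gcd(15,8) + gcd(43,8) + gcd(3,12) + gcd(46,8) + gcd(36,6) = 7+1+1+3+2+6 = 20.
By Pick's theorem A = I + B/2 − 1, so I = 927 − 20/2 + 1 = 918.

918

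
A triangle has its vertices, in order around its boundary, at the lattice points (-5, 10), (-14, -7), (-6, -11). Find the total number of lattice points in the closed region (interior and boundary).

90

The shoelace formula gives twice the area as |((-5)·(-7) − (-14)·10) + ((-14)·(-11) − (-6)·(-7)) + ((-6)·10 − (-5)·(-11))| = 172, so the area is 86.
Summing gcd(|Δx|,|Δy|) over the edges gives the boundary count: gcd(9,17) + gcd(8,4) + gcd(1,21) = 1+4+1 = 6.
Pick's theorem gives I = A − B/2 + 1 = 86 − 6/2 + 1 = 84, so the closed region contains I + B = 84 + 6 = 90 lattice points.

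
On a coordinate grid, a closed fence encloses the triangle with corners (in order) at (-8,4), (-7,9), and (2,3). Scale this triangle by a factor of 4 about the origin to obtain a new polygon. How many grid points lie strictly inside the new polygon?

Using the shoelace formula, 2A = |[(-8)·9 − (-7)·4] + [(-7)·3 − 2·9] + [2·4 − (-8)·3]| = 51, so the area is 51/2.
Summing gcd(|Δx|,|Δy|) over the edges gives the boundary count: gcd(1,5) + gcd(9,6) + gcd(10,1) = 1+3+1 = 5.
Scaling by 4 multiplies the area by 4² = 16 (so the new area is 408) and multiplies the boundary lattice-point count by 4, giving 20.
By Pick's theorem, the interior count of the dilated polygon is 408 − 20/2 + 1 = 399.

399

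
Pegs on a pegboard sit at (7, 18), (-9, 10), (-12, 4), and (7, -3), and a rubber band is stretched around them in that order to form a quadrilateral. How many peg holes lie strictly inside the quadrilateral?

By the shoelace formula, twice the signed area is |[7·10 − (-9)·18] + [(-9)·4 − (-12)·10] + [(-12)·(-3) − 7·4] + [7·18 − 7·(-3)]| = 471, so the area is 471/2.
The number of boundary lattice points is Σ gcd(|Δx|,|Δy|) = gcd(16,8) + gcd(3,6) + gcd(19,7) + gcd(0,21) = 8+3+1+21 = 33.
By Pick's theorem A = I + B/2 − 1, so I = 471/2 − 33/2 + 1 = 220.

220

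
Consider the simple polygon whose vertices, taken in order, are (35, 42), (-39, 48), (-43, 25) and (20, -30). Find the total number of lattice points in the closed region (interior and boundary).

The shoelace formula gives twice the area as |(35·48 − (-39)·42) + ((-39)·25 − (-43)·48) + ((-43)·(-30) − 20·25) + (20·42 − 35·(-30))| = 7087, so the area is 3543.5.
The number of boundary lattice points is Σ gcd(|Δx|,|Δy|) = gcd(74,6) + gcd(4,23) + gcd(63,55) + gcd(15,72) = 2+1+1+3 = 7.
Pick's theorem gives I = A − B/2 + 1 = 3543.5 − 7/2 + 1 = 3541, so the closed region contains I + B = 3541 + 7 = 3548 lattice points.

3548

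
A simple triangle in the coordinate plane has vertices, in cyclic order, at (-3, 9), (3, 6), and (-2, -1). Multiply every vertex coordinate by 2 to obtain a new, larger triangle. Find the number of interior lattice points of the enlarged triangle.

110

By the shoelace formula, twice the signed area is |((-3)·6 − 3·9) + (3·(-1) − (-2)·6) + ((-2)·9 − (-3)·(-1))| = 57, so the area is 57/2.
Summing gcd(|Δx|,|Δy|) over the edges gives the boundary count: gcd(6,3) + gcd(5,7) + gcd(1,10) = 3+1+1 = 5.
Scaling by 2 multiplies the area by 2² = 4 (so the new area is 114) and multiplies the boundary lattice-point count by 2, giving 10.
By Pick's theorem, the interior count of the dilated polygon is 114 − 10/2 + 1 = 110.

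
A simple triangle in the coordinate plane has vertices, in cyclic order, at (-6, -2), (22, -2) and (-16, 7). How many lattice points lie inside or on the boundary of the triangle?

142

By the shoelace formula, twice the signed area is |((-6)·(-2) − 22·(-2)) + (22·7 − (-16)·(-2)) + ((-16)·(-2) − (-6)·7)| = 252, so the area is 126.
The number of boundary lattice points is Σ gcd(|Δx|,|Δy|) = gcd(28,0) + gcd(38,9) + gcd(10,9) = 28+1+1 = 30.
Pick's theorem gives I = A − B/2 + 1 = 126 − 30/2 + 1 = 112, so the closed region contains I + B = 112 + 30 = 142 lattice points.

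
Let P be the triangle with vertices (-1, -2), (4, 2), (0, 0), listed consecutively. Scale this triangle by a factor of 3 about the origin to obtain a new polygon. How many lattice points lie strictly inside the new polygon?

22

By the shoelace formula, twice the signed area is |[(-1)·2 − 4·(-2)] + [4·0 − 0·2] + [0·(-2) − (-1)·0]| = 6, so the area is 3.
Along each edge there are gcd(|Δx|,|Δy|)+1 lattice points, so counting each shared vertex once the boundary has gcd(5,4) + gcd(4,2) + gcd(1,2) = 1+2+1 = 4.
Scaling by 3 multiplies the area by 3² = 9 (so the new area is 27) and multiplies the boundary lattice-point count by 3, giving 12.
By Pick's theorem, the interior count of the dilated polygon is 27 − 12/2 + 1 = 22.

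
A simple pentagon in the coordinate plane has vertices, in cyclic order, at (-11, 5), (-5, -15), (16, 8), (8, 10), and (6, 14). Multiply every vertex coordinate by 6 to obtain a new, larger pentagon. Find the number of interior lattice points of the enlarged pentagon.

The shoelace formula gives twice the area as |((-11)·(-15) − (-5)·5) + ((-5)·8 − 16·(-15)) + (16·10 − 8·8) + (8·14 − 6·10) + (6·5 − (-11)·14)| = 722, so the area is 361.
Summing gcd(|Δx|,|Δy|) over the edges gives the boundary count: gcd(6,20) + gcd(21,23) + gcd(8,2) + gcd(2,4) + gcd(17,9) = 2+1+2+2+1 = 8.
Scaling by 6 multiplies the area by 6² = 36 (so the new area is 12996) and multiplies the boundary lattice-point count by 6, giving 48.
By Pick's theorem, the interior count of the dilated polygon is 12996 − 48/2 + 1 = 12973.

12973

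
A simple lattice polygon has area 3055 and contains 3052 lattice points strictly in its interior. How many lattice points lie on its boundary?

Pick's theorem gives A = I + B/2 − 1, so B = 2(A − I + 1) = 2(3055 − 3052 + 1) = 8.

8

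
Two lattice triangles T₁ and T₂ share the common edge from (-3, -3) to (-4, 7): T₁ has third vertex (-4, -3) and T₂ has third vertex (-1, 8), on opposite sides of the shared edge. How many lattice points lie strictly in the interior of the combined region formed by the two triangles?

The union is the simple quadrilateral with vertices (-3, -3), (-4, -3), (-4, 7), (-1, 8) in order.
The shoelace formula gives twice the area as |((-3)·(-3) − (-4)·(-3)) + ((-4)·7 − (-4)·(-3)) + ((-4)·8 − (-1)·7) + ((-1)·(-3) − (-3)·8)| = 41, so the area is 20.5.
Summing gcd(|Δx|,|Δy|) over the edges gives the boundary count: gcd(1,0) + gcd(0,10) + gcd(3,1) + gcd(2,11) = 1+10+1+1 = 13.
By Pick's theorem I = A − B/2 + 1 = 20.5 − 13/2 + 1 = 15.

15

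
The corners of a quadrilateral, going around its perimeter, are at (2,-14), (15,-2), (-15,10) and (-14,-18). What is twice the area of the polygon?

The shoelace formula gives twice the area as |[2·(-2) − 15·(-14)] + [15·10 − (-15)·(-2)] + [(-15)·(-18) − (-14)·10] + [(-14)·(-14) − 2·(-18)]| = 968, so the area is 484.

968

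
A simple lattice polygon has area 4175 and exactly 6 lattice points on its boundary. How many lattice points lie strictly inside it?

4173

Pick's theorem A = I + B/2 − 1 rearranges to I = A − B/2 + 1 = 4175 − 6/2 + 1 = 4173.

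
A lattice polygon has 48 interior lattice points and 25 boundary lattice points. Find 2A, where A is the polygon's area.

119

Pick's theorem states A = I + B/2 − 1, so A = 48 + 25/2 − 1 = 119/2.
Hence 2A = 119.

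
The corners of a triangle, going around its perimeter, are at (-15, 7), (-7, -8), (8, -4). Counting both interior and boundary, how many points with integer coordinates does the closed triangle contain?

131

Using the shoelace formula, 2A = |((-15)·(-8) − (-7)·7) + ((-7)·(-4) − 8·(-8)) + (8·7 − (-15)·(-4))| = 257, so the area is 128.5.
Summing gcd(|Δx|,|Δy|) over the edges gives the boundary count: gcd(8,15) + gcd(15,4) + gcd(23,11) = 1+1+1 = 3.
Pick's theorem gives I = A − B/2 + 1 = 128.5 − 3/2 + 1 = 128, so the closed region contains I + B = 128 + 3 = 131 lattice points.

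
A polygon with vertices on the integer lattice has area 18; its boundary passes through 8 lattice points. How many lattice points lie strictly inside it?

From Pick's theorem, I = A − B/2 + 1 = 18 − 8/2 + 1 = 15.

15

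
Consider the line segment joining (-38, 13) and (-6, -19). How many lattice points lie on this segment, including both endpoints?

The number of lattice points on a segment between lattice points is gcd(|Δx|,|Δy|) + 1 = gcd(32,32) + 1 = 32 + 1 = 33.

33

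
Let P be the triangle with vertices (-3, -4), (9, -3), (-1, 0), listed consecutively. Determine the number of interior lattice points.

22

By the shoelace formula, twice the signed area is |[(-3)·(-3) − 9·(-4)] + [9·0 − (-1)·(-3)] + [(-1)·(-4) − (-3)·0]| = 46, so the area is 23.
Summing gcd(|Δx|,|Δy|) over the edges gives the boundary count: gcd(12,1) + gcd(10,3) + gcd(2,4) = 1+1+2 = 4.
Pick's theorem gives I = A − B/2 + 1 = 23 − 4/2 + 1 = 22.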